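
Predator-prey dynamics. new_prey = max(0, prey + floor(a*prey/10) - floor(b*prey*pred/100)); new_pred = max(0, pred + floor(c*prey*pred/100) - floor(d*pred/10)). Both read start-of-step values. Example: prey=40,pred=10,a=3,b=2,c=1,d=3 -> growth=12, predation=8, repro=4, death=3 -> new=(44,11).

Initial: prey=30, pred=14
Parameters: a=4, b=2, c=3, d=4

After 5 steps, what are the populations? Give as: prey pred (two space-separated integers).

Step 1: prey: 30+12-8=34; pred: 14+12-5=21
Step 2: prey: 34+13-14=33; pred: 21+21-8=34
Step 3: prey: 33+13-22=24; pred: 34+33-13=54
Step 4: prey: 24+9-25=8; pred: 54+38-21=71
Step 5: prey: 8+3-11=0; pred: 71+17-28=60

Answer: 0 60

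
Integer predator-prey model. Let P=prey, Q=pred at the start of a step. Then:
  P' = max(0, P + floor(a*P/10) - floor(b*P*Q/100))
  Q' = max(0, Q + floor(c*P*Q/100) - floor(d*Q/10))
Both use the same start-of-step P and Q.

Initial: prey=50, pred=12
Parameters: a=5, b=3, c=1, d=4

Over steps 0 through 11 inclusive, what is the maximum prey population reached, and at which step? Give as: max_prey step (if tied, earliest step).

Answer: 64 3

Derivation:
Step 1: prey: 50+25-18=57; pred: 12+6-4=14
Step 2: prey: 57+28-23=62; pred: 14+7-5=16
Step 3: prey: 62+31-29=64; pred: 16+9-6=19
Step 4: prey: 64+32-36=60; pred: 19+12-7=24
Step 5: prey: 60+30-43=47; pred: 24+14-9=29
Step 6: prey: 47+23-40=30; pred: 29+13-11=31
Step 7: prey: 30+15-27=18; pred: 31+9-12=28
Step 8: prey: 18+9-15=12; pred: 28+5-11=22
Step 9: prey: 12+6-7=11; pred: 22+2-8=16
Step 10: prey: 11+5-5=11; pred: 16+1-6=11
Step 11: prey: 11+5-3=13; pred: 11+1-4=8
Max prey = 64 at step 3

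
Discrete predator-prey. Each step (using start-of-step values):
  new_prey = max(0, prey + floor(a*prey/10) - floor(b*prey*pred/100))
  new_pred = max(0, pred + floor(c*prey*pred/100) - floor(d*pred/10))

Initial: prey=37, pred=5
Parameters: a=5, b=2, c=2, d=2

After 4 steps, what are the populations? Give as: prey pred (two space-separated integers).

Step 1: prey: 37+18-3=52; pred: 5+3-1=7
Step 2: prey: 52+26-7=71; pred: 7+7-1=13
Step 3: prey: 71+35-18=88; pred: 13+18-2=29
Step 4: prey: 88+44-51=81; pred: 29+51-5=75

Answer: 81 75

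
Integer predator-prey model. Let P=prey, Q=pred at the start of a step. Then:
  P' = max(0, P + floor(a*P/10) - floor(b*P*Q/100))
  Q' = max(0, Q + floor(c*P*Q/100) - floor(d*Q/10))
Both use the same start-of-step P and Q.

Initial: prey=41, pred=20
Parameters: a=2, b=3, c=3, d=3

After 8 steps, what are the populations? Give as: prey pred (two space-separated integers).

Step 1: prey: 41+8-24=25; pred: 20+24-6=38
Step 2: prey: 25+5-28=2; pred: 38+28-11=55
Step 3: prey: 2+0-3=0; pred: 55+3-16=42
Step 4: prey: 0+0-0=0; pred: 42+0-12=30
Step 5: prey: 0+0-0=0; pred: 30+0-9=21
Step 6: prey: 0+0-0=0; pred: 21+0-6=15
Step 7: prey: 0+0-0=0; pred: 15+0-4=11
Step 8: prey: 0+0-0=0; pred: 11+0-3=8

Answer: 0 8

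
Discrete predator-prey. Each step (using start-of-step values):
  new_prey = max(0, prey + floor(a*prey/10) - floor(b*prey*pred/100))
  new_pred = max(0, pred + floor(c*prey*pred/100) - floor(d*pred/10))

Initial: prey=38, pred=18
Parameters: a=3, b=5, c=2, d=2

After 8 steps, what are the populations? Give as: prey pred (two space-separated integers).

Step 1: prey: 38+11-34=15; pred: 18+13-3=28
Step 2: prey: 15+4-21=0; pred: 28+8-5=31
Step 3: prey: 0+0-0=0; pred: 31+0-6=25
Step 4: prey: 0+0-0=0; pred: 25+0-5=20
Step 5: prey: 0+0-0=0; pred: 20+0-4=16
Step 6: prey: 0+0-0=0; pred: 16+0-3=13
Step 7: prey: 0+0-0=0; pred: 13+0-2=11
Step 8: prey: 0+0-0=0; pred: 11+0-2=9

Answer: 0 9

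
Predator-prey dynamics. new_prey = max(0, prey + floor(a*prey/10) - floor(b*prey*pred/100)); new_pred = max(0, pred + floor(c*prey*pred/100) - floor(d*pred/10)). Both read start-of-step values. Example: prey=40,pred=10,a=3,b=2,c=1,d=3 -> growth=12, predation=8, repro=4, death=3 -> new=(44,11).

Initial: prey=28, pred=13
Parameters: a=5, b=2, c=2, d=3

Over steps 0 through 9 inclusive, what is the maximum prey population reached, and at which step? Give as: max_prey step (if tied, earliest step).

Answer: 43 3

Derivation:
Step 1: prey: 28+14-7=35; pred: 13+7-3=17
Step 2: prey: 35+17-11=41; pred: 17+11-5=23
Step 3: prey: 41+20-18=43; pred: 23+18-6=35
Step 4: prey: 43+21-30=34; pred: 35+30-10=55
Step 5: prey: 34+17-37=14; pred: 55+37-16=76
Step 6: prey: 14+7-21=0; pred: 76+21-22=75
Step 7: prey: 0+0-0=0; pred: 75+0-22=53
Step 8: prey: 0+0-0=0; pred: 53+0-15=38
Step 9: prey: 0+0-0=0; pred: 38+0-11=27
Max prey = 43 at step 3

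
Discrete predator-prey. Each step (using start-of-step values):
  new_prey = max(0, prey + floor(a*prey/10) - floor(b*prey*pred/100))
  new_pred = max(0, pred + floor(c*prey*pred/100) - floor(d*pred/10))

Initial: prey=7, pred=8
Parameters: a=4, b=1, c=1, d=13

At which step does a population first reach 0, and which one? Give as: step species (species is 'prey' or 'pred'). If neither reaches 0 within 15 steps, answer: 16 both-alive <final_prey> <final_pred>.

Answer: 1 pred

Derivation:
Step 1: prey: 7+2-0=9; pred: 8+0-10=0
First extinction: pred at step 1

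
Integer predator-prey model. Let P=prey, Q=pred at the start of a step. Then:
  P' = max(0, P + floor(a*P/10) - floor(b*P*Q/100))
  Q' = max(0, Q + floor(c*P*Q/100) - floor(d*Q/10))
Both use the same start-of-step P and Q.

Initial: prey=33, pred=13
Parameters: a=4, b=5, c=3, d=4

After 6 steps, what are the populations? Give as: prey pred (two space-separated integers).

Step 1: prey: 33+13-21=25; pred: 13+12-5=20
Step 2: prey: 25+10-25=10; pred: 20+15-8=27
Step 3: prey: 10+4-13=1; pred: 27+8-10=25
Step 4: prey: 1+0-1=0; pred: 25+0-10=15
Step 5: prey: 0+0-0=0; pred: 15+0-6=9
Step 6: prey: 0+0-0=0; pred: 9+0-3=6

Answer: 0 6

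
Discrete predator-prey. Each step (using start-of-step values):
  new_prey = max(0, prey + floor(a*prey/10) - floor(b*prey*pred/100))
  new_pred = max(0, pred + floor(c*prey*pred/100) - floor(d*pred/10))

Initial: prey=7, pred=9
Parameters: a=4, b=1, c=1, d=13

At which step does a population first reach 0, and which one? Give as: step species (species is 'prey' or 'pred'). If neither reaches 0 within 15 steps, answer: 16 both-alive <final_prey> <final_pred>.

Answer: 1 pred

Derivation:
Step 1: prey: 7+2-0=9; pred: 9+0-11=0
First extinction: pred at step 1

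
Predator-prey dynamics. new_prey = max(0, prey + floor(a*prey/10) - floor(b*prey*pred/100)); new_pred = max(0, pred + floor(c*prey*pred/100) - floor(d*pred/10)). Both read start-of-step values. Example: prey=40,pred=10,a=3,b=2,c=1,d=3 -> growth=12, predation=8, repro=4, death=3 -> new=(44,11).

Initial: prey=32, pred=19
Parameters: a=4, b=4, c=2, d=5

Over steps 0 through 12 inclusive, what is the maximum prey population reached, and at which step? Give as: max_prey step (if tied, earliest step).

Step 1: prey: 32+12-24=20; pred: 19+12-9=22
Step 2: prey: 20+8-17=11; pred: 22+8-11=19
Step 3: prey: 11+4-8=7; pred: 19+4-9=14
Step 4: prey: 7+2-3=6; pred: 14+1-7=8
Step 5: prey: 6+2-1=7; pred: 8+0-4=4
Step 6: prey: 7+2-1=8; pred: 4+0-2=2
Step 7: prey: 8+3-0=11; pred: 2+0-1=1
Step 8: prey: 11+4-0=15; pred: 1+0-0=1
Step 9: prey: 15+6-0=21; pred: 1+0-0=1
Step 10: prey: 21+8-0=29; pred: 1+0-0=1
Step 11: prey: 29+11-1=39; pred: 1+0-0=1
Step 12: prey: 39+15-1=53; pred: 1+0-0=1
Max prey = 53 at step 12

Answer: 53 12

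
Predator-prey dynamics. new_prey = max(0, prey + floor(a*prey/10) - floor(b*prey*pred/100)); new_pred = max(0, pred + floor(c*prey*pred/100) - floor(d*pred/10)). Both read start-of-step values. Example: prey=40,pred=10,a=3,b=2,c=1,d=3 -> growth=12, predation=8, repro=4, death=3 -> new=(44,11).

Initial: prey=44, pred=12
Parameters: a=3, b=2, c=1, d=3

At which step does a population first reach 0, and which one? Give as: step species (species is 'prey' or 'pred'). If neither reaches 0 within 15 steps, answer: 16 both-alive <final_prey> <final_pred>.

Answer: 16 both-alive 14 8

Derivation:
Step 1: prey: 44+13-10=47; pred: 12+5-3=14
Step 2: prey: 47+14-13=48; pred: 14+6-4=16
Step 3: prey: 48+14-15=47; pred: 16+7-4=19
Step 4: prey: 47+14-17=44; pred: 19+8-5=22
Step 5: prey: 44+13-19=38; pred: 22+9-6=25
Step 6: prey: 38+11-19=30; pred: 25+9-7=27
Step 7: prey: 30+9-16=23; pred: 27+8-8=27
Step 8: prey: 23+6-12=17; pred: 27+6-8=25
Step 9: prey: 17+5-8=14; pred: 25+4-7=22
Step 10: prey: 14+4-6=12; pred: 22+3-6=19
Step 11: prey: 12+3-4=11; pred: 19+2-5=16
Step 12: prey: 11+3-3=11; pred: 16+1-4=13
Step 13: prey: 11+3-2=12; pred: 13+1-3=11
Step 14: prey: 12+3-2=13; pred: 11+1-3=9
Step 15: prey: 13+3-2=14; pred: 9+1-2=8
No extinction within 15 steps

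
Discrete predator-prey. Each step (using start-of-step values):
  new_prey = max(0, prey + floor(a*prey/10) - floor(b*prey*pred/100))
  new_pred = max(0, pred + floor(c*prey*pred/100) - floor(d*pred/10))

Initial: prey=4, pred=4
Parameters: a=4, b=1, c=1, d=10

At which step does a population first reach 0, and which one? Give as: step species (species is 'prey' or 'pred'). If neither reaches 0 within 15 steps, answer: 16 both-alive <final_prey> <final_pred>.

Step 1: prey: 4+1-0=5; pred: 4+0-4=0
First extinction: pred at step 1

Answer: 1 pred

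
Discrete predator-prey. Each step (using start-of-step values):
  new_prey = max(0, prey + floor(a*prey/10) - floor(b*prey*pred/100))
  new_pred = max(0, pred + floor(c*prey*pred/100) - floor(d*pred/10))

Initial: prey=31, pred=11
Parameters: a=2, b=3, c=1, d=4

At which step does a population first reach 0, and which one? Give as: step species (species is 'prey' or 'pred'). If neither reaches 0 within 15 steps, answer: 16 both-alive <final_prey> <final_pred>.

Answer: 16 both-alive 79 4

Derivation:
Step 1: prey: 31+6-10=27; pred: 11+3-4=10
Step 2: prey: 27+5-8=24; pred: 10+2-4=8
Step 3: prey: 24+4-5=23; pred: 8+1-3=6
Step 4: prey: 23+4-4=23; pred: 6+1-2=5
Step 5: prey: 23+4-3=24; pred: 5+1-2=4
Step 6: prey: 24+4-2=26; pred: 4+0-1=3
Step 7: prey: 26+5-2=29; pred: 3+0-1=2
Step 8: prey: 29+5-1=33; pred: 2+0-0=2
Step 9: prey: 33+6-1=38; pred: 2+0-0=2
Step 10: prey: 38+7-2=43; pred: 2+0-0=2
Step 11: prey: 43+8-2=49; pred: 2+0-0=2
Step 12: prey: 49+9-2=56; pred: 2+0-0=2
Step 13: prey: 56+11-3=64; pred: 2+1-0=3
Step 14: prey: 64+12-5=71; pred: 3+1-1=3
Step 15: prey: 71+14-6=79; pred: 3+2-1=4
No extinction within 15 steps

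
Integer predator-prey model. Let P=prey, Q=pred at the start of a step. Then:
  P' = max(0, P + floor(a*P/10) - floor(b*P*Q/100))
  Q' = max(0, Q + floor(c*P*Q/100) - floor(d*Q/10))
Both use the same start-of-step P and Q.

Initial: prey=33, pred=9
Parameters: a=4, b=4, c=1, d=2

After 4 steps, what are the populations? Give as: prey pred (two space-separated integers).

Step 1: prey: 33+13-11=35; pred: 9+2-1=10
Step 2: prey: 35+14-14=35; pred: 10+3-2=11
Step 3: prey: 35+14-15=34; pred: 11+3-2=12
Step 4: prey: 34+13-16=31; pred: 12+4-2=14

Answer: 31 14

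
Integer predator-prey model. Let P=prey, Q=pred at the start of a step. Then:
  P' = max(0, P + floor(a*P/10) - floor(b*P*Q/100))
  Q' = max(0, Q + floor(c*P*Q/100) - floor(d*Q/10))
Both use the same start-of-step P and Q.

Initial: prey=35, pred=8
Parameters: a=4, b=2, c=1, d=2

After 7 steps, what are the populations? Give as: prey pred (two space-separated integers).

Answer: 28 61

Derivation:
Step 1: prey: 35+14-5=44; pred: 8+2-1=9
Step 2: prey: 44+17-7=54; pred: 9+3-1=11
Step 3: prey: 54+21-11=64; pred: 11+5-2=14
Step 4: prey: 64+25-17=72; pred: 14+8-2=20
Step 5: prey: 72+28-28=72; pred: 20+14-4=30
Step 6: prey: 72+28-43=57; pred: 30+21-6=45
Step 7: prey: 57+22-51=28; pred: 45+25-9=61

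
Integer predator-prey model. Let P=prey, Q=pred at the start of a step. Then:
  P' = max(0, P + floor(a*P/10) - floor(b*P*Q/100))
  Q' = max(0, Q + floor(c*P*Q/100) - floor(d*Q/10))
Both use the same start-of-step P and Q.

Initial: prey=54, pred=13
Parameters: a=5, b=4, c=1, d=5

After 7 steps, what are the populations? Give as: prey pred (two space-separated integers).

Answer: 48 10

Derivation:
Step 1: prey: 54+27-28=53; pred: 13+7-6=14
Step 2: prey: 53+26-29=50; pred: 14+7-7=14
Step 3: prey: 50+25-28=47; pred: 14+7-7=14
Step 4: prey: 47+23-26=44; pred: 14+6-7=13
Step 5: prey: 44+22-22=44; pred: 13+5-6=12
Step 6: prey: 44+22-21=45; pred: 12+5-6=11
Step 7: prey: 45+22-19=48; pred: 11+4-5=10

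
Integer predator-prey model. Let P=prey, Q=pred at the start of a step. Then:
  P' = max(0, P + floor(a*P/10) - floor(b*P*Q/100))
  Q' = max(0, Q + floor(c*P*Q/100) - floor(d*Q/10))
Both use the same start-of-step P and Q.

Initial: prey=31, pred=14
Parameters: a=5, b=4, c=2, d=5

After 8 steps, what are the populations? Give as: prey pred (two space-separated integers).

Answer: 19 8

Derivation:
Step 1: prey: 31+15-17=29; pred: 14+8-7=15
Step 2: prey: 29+14-17=26; pred: 15+8-7=16
Step 3: prey: 26+13-16=23; pred: 16+8-8=16
Step 4: prey: 23+11-14=20; pred: 16+7-8=15
Step 5: prey: 20+10-12=18; pred: 15+6-7=14
Step 6: prey: 18+9-10=17; pred: 14+5-7=12
Step 7: prey: 17+8-8=17; pred: 12+4-6=10
Step 8: prey: 17+8-6=19; pred: 10+3-5=8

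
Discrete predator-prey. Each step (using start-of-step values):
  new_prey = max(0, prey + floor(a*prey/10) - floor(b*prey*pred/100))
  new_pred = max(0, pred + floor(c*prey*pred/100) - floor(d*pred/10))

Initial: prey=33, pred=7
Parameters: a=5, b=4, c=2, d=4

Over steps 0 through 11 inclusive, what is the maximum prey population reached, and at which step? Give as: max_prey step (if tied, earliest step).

Answer: 46 2

Derivation:
Step 1: prey: 33+16-9=40; pred: 7+4-2=9
Step 2: prey: 40+20-14=46; pred: 9+7-3=13
Step 3: prey: 46+23-23=46; pred: 13+11-5=19
Step 4: prey: 46+23-34=35; pred: 19+17-7=29
Step 5: prey: 35+17-40=12; pred: 29+20-11=38
Step 6: prey: 12+6-18=0; pred: 38+9-15=32
Step 7: prey: 0+0-0=0; pred: 32+0-12=20
Step 8: prey: 0+0-0=0; pred: 20+0-8=12
Step 9: prey: 0+0-0=0; pred: 12+0-4=8
Step 10: prey: 0+0-0=0; pred: 8+0-3=5
Step 11: prey: 0+0-0=0; pred: 5+0-2=3
Max prey = 46 at step 2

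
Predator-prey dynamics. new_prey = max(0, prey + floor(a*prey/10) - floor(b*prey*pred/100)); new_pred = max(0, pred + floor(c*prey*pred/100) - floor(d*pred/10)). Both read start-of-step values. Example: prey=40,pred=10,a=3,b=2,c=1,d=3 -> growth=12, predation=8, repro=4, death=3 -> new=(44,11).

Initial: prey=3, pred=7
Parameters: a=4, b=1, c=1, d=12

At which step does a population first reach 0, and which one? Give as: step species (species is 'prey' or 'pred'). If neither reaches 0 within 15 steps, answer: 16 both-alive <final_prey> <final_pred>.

Answer: 1 pred

Derivation:
Step 1: prey: 3+1-0=4; pred: 7+0-8=0
First extinction: pred at step 1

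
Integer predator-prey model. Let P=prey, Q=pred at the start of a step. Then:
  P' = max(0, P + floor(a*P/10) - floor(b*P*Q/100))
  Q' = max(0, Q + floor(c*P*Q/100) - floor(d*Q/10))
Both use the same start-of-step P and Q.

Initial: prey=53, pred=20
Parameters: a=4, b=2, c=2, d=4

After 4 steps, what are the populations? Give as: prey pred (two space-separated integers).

Step 1: prey: 53+21-21=53; pred: 20+21-8=33
Step 2: prey: 53+21-34=40; pred: 33+34-13=54
Step 3: prey: 40+16-43=13; pred: 54+43-21=76
Step 4: prey: 13+5-19=0; pred: 76+19-30=65

Answer: 0 65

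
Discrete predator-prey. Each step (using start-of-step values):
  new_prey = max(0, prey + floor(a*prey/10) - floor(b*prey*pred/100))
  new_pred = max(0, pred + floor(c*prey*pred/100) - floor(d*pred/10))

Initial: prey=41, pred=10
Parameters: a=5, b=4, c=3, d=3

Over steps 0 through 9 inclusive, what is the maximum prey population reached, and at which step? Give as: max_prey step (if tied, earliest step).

Step 1: prey: 41+20-16=45; pred: 10+12-3=19
Step 2: prey: 45+22-34=33; pred: 19+25-5=39
Step 3: prey: 33+16-51=0; pred: 39+38-11=66
Step 4: prey: 0+0-0=0; pred: 66+0-19=47
Step 5: prey: 0+0-0=0; pred: 47+0-14=33
Step 6: prey: 0+0-0=0; pred: 33+0-9=24
Step 7: prey: 0+0-0=0; pred: 24+0-7=17
Step 8: prey: 0+0-0=0; pred: 17+0-5=12
Step 9: prey: 0+0-0=0; pred: 12+0-3=9
Max prey = 45 at step 1

Answer: 45 1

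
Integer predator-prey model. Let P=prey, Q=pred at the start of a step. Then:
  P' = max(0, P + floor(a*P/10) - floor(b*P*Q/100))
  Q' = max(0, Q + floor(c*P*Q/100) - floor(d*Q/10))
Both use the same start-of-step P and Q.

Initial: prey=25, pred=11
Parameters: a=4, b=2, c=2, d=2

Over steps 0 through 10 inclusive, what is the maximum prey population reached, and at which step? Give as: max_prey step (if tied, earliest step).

Answer: 34 2

Derivation:
Step 1: prey: 25+10-5=30; pred: 11+5-2=14
Step 2: prey: 30+12-8=34; pred: 14+8-2=20
Step 3: prey: 34+13-13=34; pred: 20+13-4=29
Step 4: prey: 34+13-19=28; pred: 29+19-5=43
Step 5: prey: 28+11-24=15; pred: 43+24-8=59
Step 6: prey: 15+6-17=4; pred: 59+17-11=65
Step 7: prey: 4+1-5=0; pred: 65+5-13=57
Step 8: prey: 0+0-0=0; pred: 57+0-11=46
Step 9: prey: 0+0-0=0; pred: 46+0-9=37
Step 10: prey: 0+0-0=0; pred: 37+0-7=30
Max prey = 34 at step 2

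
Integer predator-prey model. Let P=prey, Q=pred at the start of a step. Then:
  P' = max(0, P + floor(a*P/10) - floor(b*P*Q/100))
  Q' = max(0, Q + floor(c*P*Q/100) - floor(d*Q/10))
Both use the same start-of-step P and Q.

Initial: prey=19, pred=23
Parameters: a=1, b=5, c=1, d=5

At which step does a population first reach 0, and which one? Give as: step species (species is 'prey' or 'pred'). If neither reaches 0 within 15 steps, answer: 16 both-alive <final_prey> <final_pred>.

Step 1: prey: 19+1-21=0; pred: 23+4-11=16
First extinction: prey at step 1

Answer: 1 prey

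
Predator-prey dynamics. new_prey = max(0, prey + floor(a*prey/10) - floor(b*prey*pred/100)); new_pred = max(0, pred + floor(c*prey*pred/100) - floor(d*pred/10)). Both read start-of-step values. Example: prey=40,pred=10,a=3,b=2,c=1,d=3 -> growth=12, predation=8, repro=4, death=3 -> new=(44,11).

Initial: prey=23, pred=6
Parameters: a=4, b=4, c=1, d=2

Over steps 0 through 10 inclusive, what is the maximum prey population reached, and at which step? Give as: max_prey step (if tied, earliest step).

Answer: 50 6

Derivation:
Step 1: prey: 23+9-5=27; pred: 6+1-1=6
Step 2: prey: 27+10-6=31; pred: 6+1-1=6
Step 3: prey: 31+12-7=36; pred: 6+1-1=6
Step 4: prey: 36+14-8=42; pred: 6+2-1=7
Step 5: prey: 42+16-11=47; pred: 7+2-1=8
Step 6: prey: 47+18-15=50; pred: 8+3-1=10
Step 7: prey: 50+20-20=50; pred: 10+5-2=13
Step 8: prey: 50+20-26=44; pred: 13+6-2=17
Step 9: prey: 44+17-29=32; pred: 17+7-3=21
Step 10: prey: 32+12-26=18; pred: 21+6-4=23
Max prey = 50 at step 6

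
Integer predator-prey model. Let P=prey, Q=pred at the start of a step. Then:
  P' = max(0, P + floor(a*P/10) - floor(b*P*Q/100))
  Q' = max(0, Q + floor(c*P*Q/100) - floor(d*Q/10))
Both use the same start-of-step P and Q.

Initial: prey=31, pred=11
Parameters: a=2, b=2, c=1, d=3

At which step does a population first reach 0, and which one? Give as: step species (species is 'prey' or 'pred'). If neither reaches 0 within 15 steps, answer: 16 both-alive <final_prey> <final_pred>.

Answer: 16 both-alive 31 11

Derivation:
Step 1: prey: 31+6-6=31; pred: 11+3-3=11
Steps 2-15: state stable at prey=31, pred=11 (no change)
No extinction within 15 steps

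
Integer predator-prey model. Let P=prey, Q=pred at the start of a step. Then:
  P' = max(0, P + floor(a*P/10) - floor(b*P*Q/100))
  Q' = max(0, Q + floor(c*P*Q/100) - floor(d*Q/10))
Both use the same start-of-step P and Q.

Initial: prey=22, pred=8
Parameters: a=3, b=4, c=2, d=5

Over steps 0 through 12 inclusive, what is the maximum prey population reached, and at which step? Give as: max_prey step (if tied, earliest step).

Answer: 38 10

Derivation:
Step 1: prey: 22+6-7=21; pred: 8+3-4=7
Step 2: prey: 21+6-5=22; pred: 7+2-3=6
Step 3: prey: 22+6-5=23; pred: 6+2-3=5
Step 4: prey: 23+6-4=25; pred: 5+2-2=5
Step 5: prey: 25+7-5=27; pred: 5+2-2=5
Step 6: prey: 27+8-5=30; pred: 5+2-2=5
Step 7: prey: 30+9-6=33; pred: 5+3-2=6
Step 8: prey: 33+9-7=35; pred: 6+3-3=6
Step 9: prey: 35+10-8=37; pred: 6+4-3=7
Step 10: prey: 37+11-10=38; pred: 7+5-3=9
Step 11: prey: 38+11-13=36; pred: 9+6-4=11
Step 12: prey: 36+10-15=31; pred: 11+7-5=13
Max prey = 38 at step 10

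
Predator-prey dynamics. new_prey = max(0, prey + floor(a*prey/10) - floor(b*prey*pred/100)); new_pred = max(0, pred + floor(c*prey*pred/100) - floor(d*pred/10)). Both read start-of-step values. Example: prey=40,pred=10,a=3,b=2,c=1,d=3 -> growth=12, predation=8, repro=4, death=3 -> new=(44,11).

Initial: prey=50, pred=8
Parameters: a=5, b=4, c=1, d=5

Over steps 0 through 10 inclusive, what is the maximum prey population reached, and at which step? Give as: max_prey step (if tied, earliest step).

Answer: 97 5

Derivation:
Step 1: prey: 50+25-16=59; pred: 8+4-4=8
Step 2: prey: 59+29-18=70; pred: 8+4-4=8
Step 3: prey: 70+35-22=83; pred: 8+5-4=9
Step 4: prey: 83+41-29=95; pred: 9+7-4=12
Step 5: prey: 95+47-45=97; pred: 12+11-6=17
Step 6: prey: 97+48-65=80; pred: 17+16-8=25
Step 7: prey: 80+40-80=40; pred: 25+20-12=33
Step 8: prey: 40+20-52=8; pred: 33+13-16=30
Step 9: prey: 8+4-9=3; pred: 30+2-15=17
Step 10: prey: 3+1-2=2; pred: 17+0-8=9
Max prey = 97 at step 5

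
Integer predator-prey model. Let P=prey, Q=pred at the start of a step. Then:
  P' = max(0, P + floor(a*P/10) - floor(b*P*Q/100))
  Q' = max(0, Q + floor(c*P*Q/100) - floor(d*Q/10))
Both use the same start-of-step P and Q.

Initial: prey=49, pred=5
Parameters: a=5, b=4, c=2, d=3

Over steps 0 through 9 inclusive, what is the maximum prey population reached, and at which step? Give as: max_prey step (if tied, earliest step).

Answer: 76 2

Derivation:
Step 1: prey: 49+24-9=64; pred: 5+4-1=8
Step 2: prey: 64+32-20=76; pred: 8+10-2=16
Step 3: prey: 76+38-48=66; pred: 16+24-4=36
Step 4: prey: 66+33-95=4; pred: 36+47-10=73
Step 5: prey: 4+2-11=0; pred: 73+5-21=57
Step 6: prey: 0+0-0=0; pred: 57+0-17=40
Step 7: prey: 0+0-0=0; pred: 40+0-12=28
Step 8: prey: 0+0-0=0; pred: 28+0-8=20
Step 9: prey: 0+0-0=0; pred: 20+0-6=14
Max prey = 76 at step 2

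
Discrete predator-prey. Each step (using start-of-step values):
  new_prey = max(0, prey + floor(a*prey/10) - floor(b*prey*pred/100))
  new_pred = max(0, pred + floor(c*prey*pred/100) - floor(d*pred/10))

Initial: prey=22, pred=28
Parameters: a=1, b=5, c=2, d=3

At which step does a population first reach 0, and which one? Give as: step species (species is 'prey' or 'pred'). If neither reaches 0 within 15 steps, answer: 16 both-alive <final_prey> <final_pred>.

Step 1: prey: 22+2-30=0; pred: 28+12-8=32
First extinction: prey at step 1

Answer: 1 prey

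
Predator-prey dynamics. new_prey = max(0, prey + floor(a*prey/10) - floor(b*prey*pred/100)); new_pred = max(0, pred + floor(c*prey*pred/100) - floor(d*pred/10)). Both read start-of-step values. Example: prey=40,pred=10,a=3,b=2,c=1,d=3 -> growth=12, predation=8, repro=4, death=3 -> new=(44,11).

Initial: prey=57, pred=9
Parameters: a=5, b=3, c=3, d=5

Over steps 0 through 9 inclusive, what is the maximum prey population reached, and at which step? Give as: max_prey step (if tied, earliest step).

Answer: 70 1

Derivation:
Step 1: prey: 57+28-15=70; pred: 9+15-4=20
Step 2: prey: 70+35-42=63; pred: 20+42-10=52
Step 3: prey: 63+31-98=0; pred: 52+98-26=124
Step 4: prey: 0+0-0=0; pred: 124+0-62=62
Step 5: prey: 0+0-0=0; pred: 62+0-31=31
Step 6: prey: 0+0-0=0; pred: 31+0-15=16
Step 7: prey: 0+0-0=0; pred: 16+0-8=8
Step 8: prey: 0+0-0=0; pred: 8+0-4=4
Step 9: prey: 0+0-0=0; pred: 4+0-2=2
Max prey = 70 at step 1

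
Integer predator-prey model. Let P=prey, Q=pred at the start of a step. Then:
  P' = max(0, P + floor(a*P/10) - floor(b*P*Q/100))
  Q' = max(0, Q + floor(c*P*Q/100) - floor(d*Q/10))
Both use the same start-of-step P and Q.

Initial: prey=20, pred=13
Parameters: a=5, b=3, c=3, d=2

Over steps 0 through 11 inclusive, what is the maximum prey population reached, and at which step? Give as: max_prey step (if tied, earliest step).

Answer: 23 1

Derivation:
Step 1: prey: 20+10-7=23; pred: 13+7-2=18
Step 2: prey: 23+11-12=22; pred: 18+12-3=27
Step 3: prey: 22+11-17=16; pred: 27+17-5=39
Step 4: prey: 16+8-18=6; pred: 39+18-7=50
Step 5: prey: 6+3-9=0; pred: 50+9-10=49
Step 6: prey: 0+0-0=0; pred: 49+0-9=40
Step 7: prey: 0+0-0=0; pred: 40+0-8=32
Step 8: prey: 0+0-0=0; pred: 32+0-6=26
Step 9: prey: 0+0-0=0; pred: 26+0-5=21
Step 10: prey: 0+0-0=0; pred: 21+0-4=17
Step 11: prey: 0+0-0=0; pred: 17+0-3=14
Max prey = 23 at step 1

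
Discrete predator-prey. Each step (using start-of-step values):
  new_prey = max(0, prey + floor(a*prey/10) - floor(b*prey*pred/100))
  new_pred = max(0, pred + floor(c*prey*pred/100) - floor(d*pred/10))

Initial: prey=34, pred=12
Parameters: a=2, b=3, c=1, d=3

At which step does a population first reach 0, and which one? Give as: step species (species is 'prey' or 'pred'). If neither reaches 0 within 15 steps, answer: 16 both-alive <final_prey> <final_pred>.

Answer: 16 both-alive 24 3

Derivation:
Step 1: prey: 34+6-12=28; pred: 12+4-3=13
Step 2: prey: 28+5-10=23; pred: 13+3-3=13
Step 3: prey: 23+4-8=19; pred: 13+2-3=12
Step 4: prey: 19+3-6=16; pred: 12+2-3=11
Step 5: prey: 16+3-5=14; pred: 11+1-3=9
Step 6: prey: 14+2-3=13; pred: 9+1-2=8
Step 7: prey: 13+2-3=12; pred: 8+1-2=7
Step 8: prey: 12+2-2=12; pred: 7+0-2=5
Step 9: prey: 12+2-1=13; pred: 5+0-1=4
Step 10: prey: 13+2-1=14; pred: 4+0-1=3
Step 11: prey: 14+2-1=15; pred: 3+0-0=3
Step 12: prey: 15+3-1=17; pred: 3+0-0=3
Step 13: prey: 17+3-1=19; pred: 3+0-0=3
Step 14: prey: 19+3-1=21; pred: 3+0-0=3
Step 15: prey: 21+4-1=24; pred: 3+0-0=3
No extinction within 15 steps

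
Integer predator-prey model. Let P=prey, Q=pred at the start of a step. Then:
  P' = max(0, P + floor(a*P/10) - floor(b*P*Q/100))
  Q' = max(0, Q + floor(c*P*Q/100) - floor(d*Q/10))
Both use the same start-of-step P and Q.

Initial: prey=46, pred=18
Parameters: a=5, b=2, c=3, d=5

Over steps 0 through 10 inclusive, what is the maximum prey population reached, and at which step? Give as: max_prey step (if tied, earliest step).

Answer: 53 1

Derivation:
Step 1: prey: 46+23-16=53; pred: 18+24-9=33
Step 2: prey: 53+26-34=45; pred: 33+52-16=69
Step 3: prey: 45+22-62=5; pred: 69+93-34=128
Step 4: prey: 5+2-12=0; pred: 128+19-64=83
Step 5: prey: 0+0-0=0; pred: 83+0-41=42
Step 6: prey: 0+0-0=0; pred: 42+0-21=21
Step 7: prey: 0+0-0=0; pred: 21+0-10=11
Step 8: prey: 0+0-0=0; pred: 11+0-5=6
Step 9: prey: 0+0-0=0; pred: 6+0-3=3
Step 10: prey: 0+0-0=0; pred: 3+0-1=2
Max prey = 53 at step 1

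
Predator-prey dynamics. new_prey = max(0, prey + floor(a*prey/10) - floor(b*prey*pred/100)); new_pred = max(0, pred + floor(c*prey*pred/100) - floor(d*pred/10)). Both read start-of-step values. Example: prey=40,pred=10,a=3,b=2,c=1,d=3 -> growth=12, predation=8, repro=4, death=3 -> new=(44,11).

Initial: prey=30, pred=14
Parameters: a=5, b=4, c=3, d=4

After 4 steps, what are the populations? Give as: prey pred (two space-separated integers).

Answer: 0 27

Derivation:
Step 1: prey: 30+15-16=29; pred: 14+12-5=21
Step 2: prey: 29+14-24=19; pred: 21+18-8=31
Step 3: prey: 19+9-23=5; pred: 31+17-12=36
Step 4: prey: 5+2-7=0; pred: 36+5-14=27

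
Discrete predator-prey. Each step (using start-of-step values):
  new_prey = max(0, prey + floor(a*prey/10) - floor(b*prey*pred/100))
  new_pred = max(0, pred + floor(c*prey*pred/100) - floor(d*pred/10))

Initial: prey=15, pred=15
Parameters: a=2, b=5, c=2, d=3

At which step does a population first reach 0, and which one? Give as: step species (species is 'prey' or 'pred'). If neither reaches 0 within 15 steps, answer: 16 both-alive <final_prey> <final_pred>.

Answer: 16 both-alive 1 3

Derivation:
Step 1: prey: 15+3-11=7; pred: 15+4-4=15
Step 2: prey: 7+1-5=3; pred: 15+2-4=13
Step 3: prey: 3+0-1=2; pred: 13+0-3=10
Step 4: prey: 2+0-1=1; pred: 10+0-3=7
Step 5: prey: 1+0-0=1; pred: 7+0-2=5
Step 6: prey: 1+0-0=1; pred: 5+0-1=4
Step 7: prey: 1+0-0=1; pred: 4+0-1=3
Step 8: prey: 1+0-0=1; pred: 3+0-0=3
Steps 9-15: state stable at prey=1, pred=3 (no change)
No extinction within 15 steps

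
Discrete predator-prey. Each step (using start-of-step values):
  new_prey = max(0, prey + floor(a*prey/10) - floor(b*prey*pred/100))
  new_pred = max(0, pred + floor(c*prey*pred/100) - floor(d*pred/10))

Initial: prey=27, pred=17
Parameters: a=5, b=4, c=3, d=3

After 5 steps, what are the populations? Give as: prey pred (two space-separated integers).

Answer: 0 19

Derivation:
Step 1: prey: 27+13-18=22; pred: 17+13-5=25
Step 2: prey: 22+11-22=11; pred: 25+16-7=34
Step 3: prey: 11+5-14=2; pred: 34+11-10=35
Step 4: prey: 2+1-2=1; pred: 35+2-10=27
Step 5: prey: 1+0-1=0; pred: 27+0-8=19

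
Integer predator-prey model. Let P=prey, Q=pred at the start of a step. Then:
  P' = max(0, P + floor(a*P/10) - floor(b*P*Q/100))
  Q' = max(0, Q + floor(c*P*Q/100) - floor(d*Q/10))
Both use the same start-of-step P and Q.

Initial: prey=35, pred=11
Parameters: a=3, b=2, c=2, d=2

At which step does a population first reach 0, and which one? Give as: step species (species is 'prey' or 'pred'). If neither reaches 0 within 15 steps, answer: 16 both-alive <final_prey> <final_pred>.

Step 1: prey: 35+10-7=38; pred: 11+7-2=16
Step 2: prey: 38+11-12=37; pred: 16+12-3=25
Step 3: prey: 37+11-18=30; pred: 25+18-5=38
Step 4: prey: 30+9-22=17; pred: 38+22-7=53
Step 5: prey: 17+5-18=4; pred: 53+18-10=61
Step 6: prey: 4+1-4=1; pred: 61+4-12=53
Step 7: prey: 1+0-1=0; pred: 53+1-10=44
First extinction: prey at step 7

Answer: 7 prey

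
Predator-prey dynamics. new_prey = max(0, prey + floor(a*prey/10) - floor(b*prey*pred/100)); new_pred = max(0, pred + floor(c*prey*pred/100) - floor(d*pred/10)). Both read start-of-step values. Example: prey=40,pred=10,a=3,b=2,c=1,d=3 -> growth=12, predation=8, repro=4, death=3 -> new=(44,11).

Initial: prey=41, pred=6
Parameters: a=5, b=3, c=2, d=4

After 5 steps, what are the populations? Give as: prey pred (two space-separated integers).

Step 1: prey: 41+20-7=54; pred: 6+4-2=8
Step 2: prey: 54+27-12=69; pred: 8+8-3=13
Step 3: prey: 69+34-26=77; pred: 13+17-5=25
Step 4: prey: 77+38-57=58; pred: 25+38-10=53
Step 5: prey: 58+29-92=0; pred: 53+61-21=93

Answer: 0 93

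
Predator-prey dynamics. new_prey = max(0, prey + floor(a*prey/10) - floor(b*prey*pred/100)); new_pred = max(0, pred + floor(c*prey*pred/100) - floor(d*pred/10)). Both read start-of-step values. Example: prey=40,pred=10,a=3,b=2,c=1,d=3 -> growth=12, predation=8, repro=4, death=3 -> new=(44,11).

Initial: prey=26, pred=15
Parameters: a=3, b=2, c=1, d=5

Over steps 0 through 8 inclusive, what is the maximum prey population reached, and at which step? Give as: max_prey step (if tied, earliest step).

Answer: 88 8

Derivation:
Step 1: prey: 26+7-7=26; pred: 15+3-7=11
Step 2: prey: 26+7-5=28; pred: 11+2-5=8
Step 3: prey: 28+8-4=32; pred: 8+2-4=6
Step 4: prey: 32+9-3=38; pred: 6+1-3=4
Step 5: prey: 38+11-3=46; pred: 4+1-2=3
Step 6: prey: 46+13-2=57; pred: 3+1-1=3
Step 7: prey: 57+17-3=71; pred: 3+1-1=3
Step 8: prey: 71+21-4=88; pred: 3+2-1=4
Max prey = 88 at step 8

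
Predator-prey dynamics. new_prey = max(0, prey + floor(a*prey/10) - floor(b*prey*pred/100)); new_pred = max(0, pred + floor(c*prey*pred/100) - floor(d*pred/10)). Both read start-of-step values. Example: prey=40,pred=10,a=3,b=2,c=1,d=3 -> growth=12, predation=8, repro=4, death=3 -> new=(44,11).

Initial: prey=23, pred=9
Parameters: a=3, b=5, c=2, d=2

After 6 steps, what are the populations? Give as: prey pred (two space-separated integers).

Answer: 2 11

Derivation:
Step 1: prey: 23+6-10=19; pred: 9+4-1=12
Step 2: prey: 19+5-11=13; pred: 12+4-2=14
Step 3: prey: 13+3-9=7; pred: 14+3-2=15
Step 4: prey: 7+2-5=4; pred: 15+2-3=14
Step 5: prey: 4+1-2=3; pred: 14+1-2=13
Step 6: prey: 3+0-1=2; pred: 13+0-2=11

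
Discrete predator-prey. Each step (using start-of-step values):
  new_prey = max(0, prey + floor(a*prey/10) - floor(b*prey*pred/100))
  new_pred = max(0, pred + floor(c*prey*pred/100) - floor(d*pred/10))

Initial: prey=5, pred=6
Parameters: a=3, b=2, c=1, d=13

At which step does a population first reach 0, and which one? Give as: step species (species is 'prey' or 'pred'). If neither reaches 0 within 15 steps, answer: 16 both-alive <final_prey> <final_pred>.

Answer: 1 pred

Derivation:
Step 1: prey: 5+1-0=6; pred: 6+0-7=0
First extinction: pred at step 1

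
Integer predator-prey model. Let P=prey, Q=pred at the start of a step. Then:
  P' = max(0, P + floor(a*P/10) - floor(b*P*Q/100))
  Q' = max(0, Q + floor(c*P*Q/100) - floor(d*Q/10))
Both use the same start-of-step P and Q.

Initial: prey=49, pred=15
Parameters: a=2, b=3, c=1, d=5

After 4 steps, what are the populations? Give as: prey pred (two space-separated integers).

Answer: 20 7

Derivation:
Step 1: prey: 49+9-22=36; pred: 15+7-7=15
Step 2: prey: 36+7-16=27; pred: 15+5-7=13
Step 3: prey: 27+5-10=22; pred: 13+3-6=10
Step 4: prey: 22+4-6=20; pred: 10+2-5=7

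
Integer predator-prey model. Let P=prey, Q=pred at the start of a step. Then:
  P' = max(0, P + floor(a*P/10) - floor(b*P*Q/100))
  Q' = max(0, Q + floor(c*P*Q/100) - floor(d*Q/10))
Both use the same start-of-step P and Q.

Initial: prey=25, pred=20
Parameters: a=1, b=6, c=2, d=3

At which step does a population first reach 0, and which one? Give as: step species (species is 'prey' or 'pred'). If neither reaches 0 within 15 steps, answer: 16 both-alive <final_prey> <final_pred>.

Step 1: prey: 25+2-30=0; pred: 20+10-6=24
First extinction: prey at step 1

Answer: 1 prey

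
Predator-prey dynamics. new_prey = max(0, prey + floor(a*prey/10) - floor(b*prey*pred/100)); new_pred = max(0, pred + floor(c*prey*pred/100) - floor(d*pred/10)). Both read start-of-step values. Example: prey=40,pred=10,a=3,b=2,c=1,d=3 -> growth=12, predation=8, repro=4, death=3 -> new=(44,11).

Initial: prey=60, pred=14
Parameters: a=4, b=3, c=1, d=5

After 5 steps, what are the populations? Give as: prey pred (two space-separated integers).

Step 1: prey: 60+24-25=59; pred: 14+8-7=15
Step 2: prey: 59+23-26=56; pred: 15+8-7=16
Step 3: prey: 56+22-26=52; pred: 16+8-8=16
Step 4: prey: 52+20-24=48; pred: 16+8-8=16
Step 5: prey: 48+19-23=44; pred: 16+7-8=15

Answer: 44 15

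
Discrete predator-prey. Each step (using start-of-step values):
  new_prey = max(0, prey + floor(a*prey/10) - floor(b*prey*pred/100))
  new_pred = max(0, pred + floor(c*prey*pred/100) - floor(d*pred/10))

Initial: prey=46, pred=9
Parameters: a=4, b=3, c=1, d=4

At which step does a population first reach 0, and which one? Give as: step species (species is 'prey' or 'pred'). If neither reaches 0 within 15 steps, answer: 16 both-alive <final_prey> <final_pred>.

Step 1: prey: 46+18-12=52; pred: 9+4-3=10
Step 2: prey: 52+20-15=57; pred: 10+5-4=11
Step 3: prey: 57+22-18=61; pred: 11+6-4=13
Step 4: prey: 61+24-23=62; pred: 13+7-5=15
Step 5: prey: 62+24-27=59; pred: 15+9-6=18
Step 6: prey: 59+23-31=51; pred: 18+10-7=21
Step 7: prey: 51+20-32=39; pred: 21+10-8=23
Step 8: prey: 39+15-26=28; pred: 23+8-9=22
Step 9: prey: 28+11-18=21; pred: 22+6-8=20
Step 10: prey: 21+8-12=17; pred: 20+4-8=16
Step 11: prey: 17+6-8=15; pred: 16+2-6=12
Step 12: prey: 15+6-5=16; pred: 12+1-4=9
Step 13: prey: 16+6-4=18; pred: 9+1-3=7
Step 14: prey: 18+7-3=22; pred: 7+1-2=6
Step 15: prey: 22+8-3=27; pred: 6+1-2=5
No extinction within 15 steps

Answer: 16 both-alive 27 5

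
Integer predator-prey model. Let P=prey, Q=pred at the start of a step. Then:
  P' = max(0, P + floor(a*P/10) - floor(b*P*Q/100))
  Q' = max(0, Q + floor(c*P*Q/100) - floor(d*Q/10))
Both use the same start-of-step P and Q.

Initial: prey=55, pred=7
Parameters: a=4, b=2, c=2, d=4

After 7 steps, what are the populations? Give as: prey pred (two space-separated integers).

Answer: 0 45

Derivation:
Step 1: prey: 55+22-7=70; pred: 7+7-2=12
Step 2: prey: 70+28-16=82; pred: 12+16-4=24
Step 3: prey: 82+32-39=75; pred: 24+39-9=54
Step 4: prey: 75+30-81=24; pred: 54+81-21=114
Step 5: prey: 24+9-54=0; pred: 114+54-45=123
Step 6: prey: 0+0-0=0; pred: 123+0-49=74
Step 7: prey: 0+0-0=0; pred: 74+0-29=45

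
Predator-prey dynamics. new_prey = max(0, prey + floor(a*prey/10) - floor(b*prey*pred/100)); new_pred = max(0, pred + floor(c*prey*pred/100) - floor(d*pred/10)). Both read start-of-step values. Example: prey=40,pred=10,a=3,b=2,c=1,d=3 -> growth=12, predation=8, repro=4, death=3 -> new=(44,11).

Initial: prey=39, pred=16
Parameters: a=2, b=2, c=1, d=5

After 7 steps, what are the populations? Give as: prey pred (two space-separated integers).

Step 1: prey: 39+7-12=34; pred: 16+6-8=14
Step 2: prey: 34+6-9=31; pred: 14+4-7=11
Step 3: prey: 31+6-6=31; pred: 11+3-5=9
Step 4: prey: 31+6-5=32; pred: 9+2-4=7
Step 5: prey: 32+6-4=34; pred: 7+2-3=6
Step 6: prey: 34+6-4=36; pred: 6+2-3=5
Step 7: prey: 36+7-3=40; pred: 5+1-2=4

Answer: 40 4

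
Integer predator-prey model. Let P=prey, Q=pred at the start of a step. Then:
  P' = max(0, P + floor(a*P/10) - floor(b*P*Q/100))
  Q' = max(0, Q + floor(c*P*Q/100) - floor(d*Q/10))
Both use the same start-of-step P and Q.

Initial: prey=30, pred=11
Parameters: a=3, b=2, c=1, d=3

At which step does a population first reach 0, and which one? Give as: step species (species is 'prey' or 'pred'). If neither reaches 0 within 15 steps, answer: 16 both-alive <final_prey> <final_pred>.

Answer: 16 both-alive 13 17

Derivation:
Step 1: prey: 30+9-6=33; pred: 11+3-3=11
Step 2: prey: 33+9-7=35; pred: 11+3-3=11
Step 3: prey: 35+10-7=38; pred: 11+3-3=11
Step 4: prey: 38+11-8=41; pred: 11+4-3=12
Step 5: prey: 41+12-9=44; pred: 12+4-3=13
Step 6: prey: 44+13-11=46; pred: 13+5-3=15
Step 7: prey: 46+13-13=46; pred: 15+6-4=17
Step 8: prey: 46+13-15=44; pred: 17+7-5=19
Step 9: prey: 44+13-16=41; pred: 19+8-5=22
Step 10: prey: 41+12-18=35; pred: 22+9-6=25
Step 11: prey: 35+10-17=28; pred: 25+8-7=26
Step 12: prey: 28+8-14=22; pred: 26+7-7=26
Step 13: prey: 22+6-11=17; pred: 26+5-7=24
Step 14: prey: 17+5-8=14; pred: 24+4-7=21
Step 15: prey: 14+4-5=13; pred: 21+2-6=17
No extinction within 15 steps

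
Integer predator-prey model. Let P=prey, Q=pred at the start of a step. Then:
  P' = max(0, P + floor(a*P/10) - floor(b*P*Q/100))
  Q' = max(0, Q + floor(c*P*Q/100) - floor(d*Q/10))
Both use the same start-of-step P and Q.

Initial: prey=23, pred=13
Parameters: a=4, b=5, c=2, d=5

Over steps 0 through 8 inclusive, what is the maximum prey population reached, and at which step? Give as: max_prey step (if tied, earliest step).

Answer: 29 8

Derivation:
Step 1: prey: 23+9-14=18; pred: 13+5-6=12
Step 2: prey: 18+7-10=15; pred: 12+4-6=10
Step 3: prey: 15+6-7=14; pred: 10+3-5=8
Step 4: prey: 14+5-5=14; pred: 8+2-4=6
Step 5: prey: 14+5-4=15; pred: 6+1-3=4
Step 6: prey: 15+6-3=18; pred: 4+1-2=3
Step 7: prey: 18+7-2=23; pred: 3+1-1=3
Step 8: prey: 23+9-3=29; pred: 3+1-1=3
Max prey = 29 at step 8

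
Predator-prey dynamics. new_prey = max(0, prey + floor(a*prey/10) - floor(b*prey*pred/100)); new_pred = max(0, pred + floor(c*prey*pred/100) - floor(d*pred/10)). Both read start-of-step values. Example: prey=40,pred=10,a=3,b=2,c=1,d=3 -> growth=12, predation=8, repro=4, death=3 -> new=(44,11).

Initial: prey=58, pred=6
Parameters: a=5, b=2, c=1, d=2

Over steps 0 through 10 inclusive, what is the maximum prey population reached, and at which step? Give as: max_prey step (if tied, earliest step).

Step 1: prey: 58+29-6=81; pred: 6+3-1=8
Step 2: prey: 81+40-12=109; pred: 8+6-1=13
Step 3: prey: 109+54-28=135; pred: 13+14-2=25
Step 4: prey: 135+67-67=135; pred: 25+33-5=53
Step 5: prey: 135+67-143=59; pred: 53+71-10=114
Step 6: prey: 59+29-134=0; pred: 114+67-22=159
Step 7: prey: 0+0-0=0; pred: 159+0-31=128
Step 8: prey: 0+0-0=0; pred: 128+0-25=103
Step 9: prey: 0+0-0=0; pred: 103+0-20=83
Step 10: prey: 0+0-0=0; pred: 83+0-16=67
Max prey = 135 at step 3

Answer: 135 3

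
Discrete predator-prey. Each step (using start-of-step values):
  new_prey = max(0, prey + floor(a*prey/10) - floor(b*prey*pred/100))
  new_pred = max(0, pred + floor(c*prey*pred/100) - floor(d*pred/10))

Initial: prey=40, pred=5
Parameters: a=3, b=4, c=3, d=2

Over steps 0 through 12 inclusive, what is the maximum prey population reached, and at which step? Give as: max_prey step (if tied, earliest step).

Step 1: prey: 40+12-8=44; pred: 5+6-1=10
Step 2: prey: 44+13-17=40; pred: 10+13-2=21
Step 3: prey: 40+12-33=19; pred: 21+25-4=42
Step 4: prey: 19+5-31=0; pred: 42+23-8=57
Step 5: prey: 0+0-0=0; pred: 57+0-11=46
Step 6: prey: 0+0-0=0; pred: 46+0-9=37
Step 7: prey: 0+0-0=0; pred: 37+0-7=30
Step 8: prey: 0+0-0=0; pred: 30+0-6=24
Step 9: prey: 0+0-0=0; pred: 24+0-4=20
Step 10: prey: 0+0-0=0; pred: 20+0-4=16
Step 11: prey: 0+0-0=0; pred: 16+0-3=13
Step 12: prey: 0+0-0=0; pred: 13+0-2=11
Max prey = 44 at step 1

Answer: 44 1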